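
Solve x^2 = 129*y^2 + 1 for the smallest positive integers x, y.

(x, y) = (16855, 1484)

First expand sqrt(129) as a continued fraction. With x_i = (sqrt(129) + m_i)/d_i and (m_0, d_0) = (0, 1): a_0 = floor(sqrt(129)) = 11, since 11^2 = 121 <= 129 < 144 = 12^2.
Iterate m_{i+1} = d_i*a_i - m_i, d_{i+1} = (129 - m_{i+1}^2)/d_i, a_{i+1} = floor((a_0 + m_{i+1})/d_{i+1}):
  m_1 = 1*11 - 0 = 11, d_1 = (129 - 11^2)/1 = 8/1 = 8, a_1 = floor((11 + 11)/8) = 2.
  m_2 = 8*2 - 11 = 5, d_2 = (129 - 5^2)/8 = 104/8 = 13, a_2 = floor((11 + 5)/13) = 1.
  m_3 = 13*1 - 5 = 8, d_3 = (129 - 8^2)/13 = 65/13 = 5, a_3 = floor((11 + 8)/5) = 3.
  m_4 = 5*3 - 8 = 7, d_4 = (129 - 7^2)/5 = 80/5 = 16, a_4 = floor((11 + 7)/16) = 1.
  m_5 = 16*1 - 7 = 9, d_5 = (129 - 9^2)/16 = 48/16 = 3, a_5 = floor((11 + 9)/3) = 6.
  m_6 = 3*6 - 9 = 9, d_6 = (129 - 9^2)/3 = 48/3 = 16, a_6 = floor((11 + 9)/16) = 1.
  m_7 = 16*1 - 9 = 7, d_7 = (129 - 7^2)/16 = 80/16 = 5, a_7 = floor((11 + 7)/5) = 3.
  m_8 = 5*3 - 7 = 8, d_8 = (129 - 8^2)/5 = 65/5 = 13, a_8 = floor((11 + 8)/13) = 1.
  m_9 = 13*1 - 8 = 5, d_9 = (129 - 5^2)/13 = 104/13 = 8, a_9 = floor((11 + 5)/8) = 2.
  m_10 = 8*2 - 5 = 11, d_10 = (129 - 11^2)/8 = 8/8 = 1, a_10 = floor((11 + 11)/1) = 22.
  m_11 = 1*22 - 11 = 11, d_11 = (129 - 11^2)/1 = 8/1 = 8: (m_11, d_11) = (m_1, d_1) = (11, 8), so from here the quotients repeat a_1, ..., a_10; the period length is 10.
So sqrt(129) = [11; (2, 1, 3, 1, 6, 1, 3, 1, 2, 22)] with period length k = 10.
k is even, so the fundamental solution of x^2 - 129y^2 = 1 is (p_{k-1}, q_{k-1}) = (p_9, q_9); compute convergents through index 9.
Convergents (p_i = a_i*p_{i-1} + p_{i-2}, q_i = a_i*q_{i-1} + q_{i-2} with p_{-2}=0, p_{-1}=1, q_{-2}=1, q_{-1}=0):
  i=0: a_0=11, p_0 = 11*1 + 0 = 11, q_0 = 11*0 + 1 = 1.
  i=1: a_1=2, p_1 = 2*11 + 1 = 23, q_1 = 2*1 + 0 = 2.
  i=2: a_2=1, p_2 = 1*23 + 11 = 34, q_2 = 1*2 + 1 = 3.
  i=3: a_3=3, p_3 = 3*34 + 23 = 125, q_3 = 3*3 + 2 = 11.
  i=4: a_4=1, p_4 = 1*125 + 34 = 159, q_4 = 1*11 + 3 = 14.
  i=5: a_5=6, p_5 = 6*159 + 125 = 1079, q_5 = 6*14 + 11 = 95.
  i=6: a_6=1, p_6 = 1*1079 + 159 = 1238, q_6 = 1*95 + 14 = 109.
  i=7: a_7=3, p_7 = 3*1238 + 1079 = 4793, q_7 = 3*109 + 95 = 422.
  i=8: a_8=1, p_8 = 1*4793 + 1238 = 6031, q_8 = 1*422 + 109 = 531.
  i=9: a_9=2, p_9 = 2*6031 + 4793 = 16855, q_9 = 2*531 + 422 = 1484.
Check: 16855^2 - 129*1484^2 = 284091025 - 284091024 = 1, so (x, y) = (16855, 1484) solves the equation, and by the theorem it is the least positive solution.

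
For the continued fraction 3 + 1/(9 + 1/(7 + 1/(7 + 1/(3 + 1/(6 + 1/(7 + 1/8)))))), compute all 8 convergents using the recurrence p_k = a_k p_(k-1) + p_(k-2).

3/1, 28/9, 199/64, 1421/457, 4462/1435, 28193/9067, 201813/64904, 1642697/528299

Using the convergent recurrence p_i = a_i*p_{i-1} + p_{i-2}, q_i = a_i*q_{i-1} + q_{i-2} with p_{-2}=0, p_{-1}=1, q_{-2}=1, q_{-1}=0:
  i=0: a_0=3, p_0 = 3*1 + 0 = 3, q_0 = 3*0 + 1 = 1.
  i=1: a_1=9, p_1 = 9*3 + 1 = 28, q_1 = 9*1 + 0 = 9.
  i=2: a_2=7, p_2 = 7*28 + 3 = 199, q_2 = 7*9 + 1 = 64.
  i=3: a_3=7, p_3 = 7*199 + 28 = 1421, q_3 = 7*64 + 9 = 457.
  i=4: a_4=3, p_4 = 3*1421 + 199 = 4462, q_4 = 3*457 + 64 = 1435.
  i=5: a_5=6, p_5 = 6*4462 + 1421 = 28193, q_5 = 6*1435 + 457 = 9067.
  i=6: a_6=7, p_6 = 7*28193 + 4462 = 201813, q_6 = 7*9067 + 1435 = 64904.
  i=7: a_7=8, p_7 = 8*201813 + 28193 = 1642697, q_7 = 8*64904 + 9067 = 528299.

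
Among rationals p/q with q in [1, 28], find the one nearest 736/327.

9/4

Expand x = 736/327 as a continued fraction with the Euclidean algorithm:
  736 = 2*327 + 82, so a_0 = 2.
  327 = 3*82 + 81, so a_1 = 3.
  82 = 1*81 + 1, so a_2 = 1.
  81 = 81*1 + 0, so a_3 = 81.
so x = [2; 3, 1, 81].
Convergents (p_i = a_i*p_{i-1} + p_{i-2}, q_i = a_i*q_{i-1} + q_{i-2} with p_{-2}=0, p_{-1}=1, q_{-2}=1, q_{-1}=0), until the denominator exceeds 28:
  i=0: a_0=2, p_0 = 2*1 + 0 = 2, q_0 = 2*0 + 1 = 1.
  i=1: a_1=3, p_1 = 3*2 + 1 = 7, q_1 = 3*1 + 0 = 3.
  i=2: a_2=1, p_2 = 1*7 + 2 = 9, q_2 = 1*3 + 1 = 4.
  i=3: a_3=81, p_3 = 81*9 + 7 = 736, q_3 = 81*4 + 3 = 327.
q_3 = 327 > 28, so the last convergent with denominator <= 28 is p_2/q_2 = 9/4.
The closest fraction with denominator <= 28 is either p_2/q_2 or the intermediate fraction (k*p_2 + p_1)/(k*q_2 + q_1) with the largest k >= 1 whose denominator stays <= 28; these approach x as k grows, and every other convergent or intermediate fraction in range is farther away.
Largest k: floor((28 - q_1)/q_2) = floor((28 - 3)/4) = 6.
That gives (6*9 + 7)/(6*4 + 3) = 61/27.
Compare the errors: |x - 9/4| = |736*4 - 9*327|/(327*4) = 1/1308, and |x - 61/27| = |736*27 - 61*327|/(327*27) = 75/8829.
Cross-multiplying, 1*8829 = 8829 < 98100 = 75*1308, so 1/1308 is smaller: the convergent 9/4 is closer to x than 61/27.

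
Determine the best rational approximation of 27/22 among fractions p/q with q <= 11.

Expand x = 27/22 as a continued fraction with the Euclidean algorithm:
  27 = 1*22 + 5, so a_0 = 1.
  22 = 4*5 + 2, so a_1 = 4.
  5 = 2*2 + 1, so a_2 = 2.
  2 = 2*1 + 0, so a_3 = 2.
so x = [1; 4, 2, 2].
Convergents (p_i = a_i*p_{i-1} + p_{i-2}, q_i = a_i*q_{i-1} + q_{i-2} with p_{-2}=0, p_{-1}=1, q_{-2}=1, q_{-1}=0), until the denominator exceeds 11:
  i=0: a_0=1, p_0 = 1*1 + 0 = 1, q_0 = 1*0 + 1 = 1.
  i=1: a_1=4, p_1 = 4*1 + 1 = 5, q_1 = 4*1 + 0 = 4.
  i=2: a_2=2, p_2 = 2*5 + 1 = 11, q_2 = 2*4 + 1 = 9.
  i=3: a_3=2, p_3 = 2*11 + 5 = 27, q_3 = 2*9 + 4 = 22.
q_3 = 22 > 11, so the last convergent with denominator <= 11 is p_2/q_2 = 11/9.
The closest fraction with denominator <= 11 is either p_2/q_2 or the intermediate fraction (k*p_2 + p_1)/(k*q_2 + q_1) with the largest k >= 1 whose denominator stays <= 11; these approach x as k grows, and every other convergent or intermediate fraction in range is farther away.
Largest k: floor((11 - q_1)/q_2) = floor((11 - 4)/9) = 0.
Since k = 0, no intermediate fraction beyond p_2/q_2 has denominator <= 11, so the convergent 11/9 is the closest (its error is |27*9 - 11*22|/(22*9) = 1/198).

11/9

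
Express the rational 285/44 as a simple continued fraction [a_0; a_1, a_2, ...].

Run the Euclidean algorithm on 285 and 44; the successive quotients are the partial quotients a_0, a_1, ... (each step inverts the fractional part left over by the previous one):
  285 = 6*44 + 21, so a_0 = 6.
  44 = 2*21 + 2, so a_1 = 2.
  21 = 10*2 + 1, so a_2 = 10.
  2 = 2*1 + 0, so a_3 = 2.
The remainder reaches 0 after 4 divisions, so the expansion has 4 partial quotients, read off in order.

[6; 2, 10, 2]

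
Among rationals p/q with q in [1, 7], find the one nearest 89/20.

31/7

Expand x = 89/20 as a continued fraction with the Euclidean algorithm:
  89 = 4*20 + 9, so a_0 = 4.
  20 = 2*9 + 2, so a_1 = 2.
  9 = 4*2 + 1, so a_2 = 4.
  2 = 2*1 + 0, so a_3 = 2.
so x = [4; 2, 4, 2].
Convergents (p_i = a_i*p_{i-1} + p_{i-2}, q_i = a_i*q_{i-1} + q_{i-2} with p_{-2}=0, p_{-1}=1, q_{-2}=1, q_{-1}=0), until the denominator exceeds 7:
  i=0: a_0=4, p_0 = 4*1 + 0 = 4, q_0 = 4*0 + 1 = 1.
  i=1: a_1=2, p_1 = 2*4 + 1 = 9, q_1 = 2*1 + 0 = 2.
  i=2: a_2=4, p_2 = 4*9 + 4 = 40, q_2 = 4*2 + 1 = 9.
q_2 = 9 > 7, so the last convergent with denominator <= 7 is p_1/q_1 = 9/2.
The closest fraction with denominator <= 7 is either p_1/q_1 or the intermediate fraction (k*p_1 + p_0)/(k*q_1 + q_0) with the largest k >= 1 whose denominator stays <= 7; these approach x as k grows, and every other convergent or intermediate fraction in range is farther away.
Largest k: floor((7 - q_0)/q_1) = floor((7 - 1)/2) = 3.
That gives (3*9 + 4)/(3*2 + 1) = 31/7.
Compare the errors: |x - 9/2| = |89*2 - 9*20|/(20*2) = 2/40, and |x - 31/7| = |89*7 - 31*20|/(20*7) = 3/140.
Cross-multiplying, 3*40 = 120 < 280 = 2*140, so 3/140 is smaller: the intermediate fraction 31/7 is closer to x than 9/2.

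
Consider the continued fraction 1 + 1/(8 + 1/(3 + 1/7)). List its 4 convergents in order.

Using the convergent recurrence p_i = a_i*p_{i-1} + p_{i-2}, q_i = a_i*q_{i-1} + q_{i-2} with p_{-2}=0, p_{-1}=1, q_{-2}=1, q_{-1}=0:
  i=0: a_0=1, p_0 = 1*1 + 0 = 1, q_0 = 1*0 + 1 = 1.
  i=1: a_1=8, p_1 = 8*1 + 1 = 9, q_1 = 8*1 + 0 = 8.
  i=2: a_2=3, p_2 = 3*9 + 1 = 28, q_2 = 3*8 + 1 = 25.
  i=3: a_3=7, p_3 = 7*28 + 9 = 205, q_3 = 7*25 + 8 = 183.

1/1, 9/8, 28/25, 205/183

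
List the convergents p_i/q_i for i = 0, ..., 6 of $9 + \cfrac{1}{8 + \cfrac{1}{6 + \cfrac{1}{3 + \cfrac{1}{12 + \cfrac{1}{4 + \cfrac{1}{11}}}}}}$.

9/1, 73/8, 447/49, 1414/155, 17415/1909, 71074/7791, 799229/87610

Using the convergent recurrence p_i = a_i*p_{i-1} + p_{i-2}, q_i = a_i*q_{i-1} + q_{i-2} with p_{-2}=0, p_{-1}=1, q_{-2}=1, q_{-1}=0:
  i=0: a_0=9, p_0 = 9*1 + 0 = 9, q_0 = 9*0 + 1 = 1.
  i=1: a_1=8, p_1 = 8*9 + 1 = 73, q_1 = 8*1 + 0 = 8.
  i=2: a_2=6, p_2 = 6*73 + 9 = 447, q_2 = 6*8 + 1 = 49.
  i=3: a_3=3, p_3 = 3*447 + 73 = 1414, q_3 = 3*49 + 8 = 155.
  i=4: a_4=12, p_4 = 12*1414 + 447 = 17415, q_4 = 12*155 + 49 = 1909.
  i=5: a_5=4, p_5 = 4*17415 + 1414 = 71074, q_5 = 4*1909 + 155 = 7791.
  i=6: a_6=11, p_6 = 11*71074 + 17415 = 799229, q_6 = 11*7791 + 1909 = 87610.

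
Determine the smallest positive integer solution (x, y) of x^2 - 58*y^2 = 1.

(x, y) = (19603, 2574)

First expand sqrt(58) as a continued fraction. With x_i = (sqrt(58) + m_i)/d_i and (m_0, d_0) = (0, 1): a_0 = floor(sqrt(58)) = 7, since 7^2 = 49 <= 58 < 64 = 8^2.
Iterate m_{i+1} = d_i*a_i - m_i, d_{i+1} = (58 - m_{i+1}^2)/d_i, a_{i+1} = floor((a_0 + m_{i+1})/d_{i+1}):
  m_1 = 1*7 - 0 = 7, d_1 = (58 - 7^2)/1 = 9/1 = 9, a_1 = floor((7 + 7)/9) = 1.
  m_2 = 9*1 - 7 = 2, d_2 = (58 - 2^2)/9 = 54/9 = 6, a_2 = floor((7 + 2)/6) = 1.
  m_3 = 6*1 - 2 = 4, d_3 = (58 - 4^2)/6 = 42/6 = 7, a_3 = floor((7 + 4)/7) = 1.
  m_4 = 7*1 - 4 = 3, d_4 = (58 - 3^2)/7 = 49/7 = 7, a_4 = floor((7 + 3)/7) = 1.
  m_5 = 7*1 - 3 = 4, d_5 = (58 - 4^2)/7 = 42/7 = 6, a_5 = floor((7 + 4)/6) = 1.
  m_6 = 6*1 - 4 = 2, d_6 = (58 - 2^2)/6 = 54/6 = 9, a_6 = floor((7 + 2)/9) = 1.
  m_7 = 9*1 - 2 = 7, d_7 = (58 - 7^2)/9 = 9/9 = 1, a_7 = floor((7 + 7)/1) = 14.
  m_8 = 1*14 - 7 = 7, d_8 = (58 - 7^2)/1 = 9/1 = 9: (m_8, d_8) = (m_1, d_1) = (7, 9), so from here the quotients repeat a_1, ..., a_7; the period length is 7.
So sqrt(58) = [7; (1, 1, 1, 1, 1, 1, 14)] with period length k = 7.
k is odd, so (p_{k-1}, q_{k-1}) only solves x^2 - 58y^2 = -1 and the fundamental solution of x^2 - 58y^2 = 1 is (p_{2k-1}, q_{2k-1}) = (p_13, q_13); compute convergents through index 13, running through the period twice.
Convergents (p_i = a_i*p_{i-1} + p_{i-2}, q_i = a_i*q_{i-1} + q_{i-2} with p_{-2}=0, p_{-1}=1, q_{-2}=1, q_{-1}=0):
  i=0: a_0=7, p_0 = 7*1 + 0 = 7, q_0 = 7*0 + 1 = 1.
  i=1: a_1=1, p_1 = 1*7 + 1 = 8, q_1 = 1*1 + 0 = 1.
  i=2: a_2=1, p_2 = 1*8 + 7 = 15, q_2 = 1*1 + 1 = 2.
  i=3: a_3=1, p_3 = 1*15 + 8 = 23, q_3 = 1*2 + 1 = 3.
  i=4: a_4=1, p_4 = 1*23 + 15 = 38, q_4 = 1*3 + 2 = 5.
  i=5: a_5=1, p_5 = 1*38 + 23 = 61, q_5 = 1*5 + 3 = 8.
  i=6: a_6=1, p_6 = 1*61 + 38 = 99, q_6 = 1*8 + 5 = 13.
  i=7: a_7=14, p_7 = 14*99 + 61 = 1447, q_7 = 14*13 + 8 = 190.
  i=8: a_8=1, p_8 = 1*1447 + 99 = 1546, q_8 = 1*190 + 13 = 203.
  i=9: a_9=1, p_9 = 1*1546 + 1447 = 2993, q_9 = 1*203 + 190 = 393.
  i=10: a_10=1, p_10 = 1*2993 + 1546 = 4539, q_10 = 1*393 + 203 = 596.
  i=11: a_11=1, p_11 = 1*4539 + 2993 = 7532, q_11 = 1*596 + 393 = 989.
  i=12: a_12=1, p_12 = 1*7532 + 4539 = 12071, q_12 = 1*989 + 596 = 1585.
  i=13: a_13=1, p_13 = 1*12071 + 7532 = 19603, q_13 = 1*1585 + 989 = 2574.
Indeed p_6^2 - 58*q_6^2 = 9801 - 9802 = -1, not +1.
Check: 19603^2 - 58*2574^2 = 384277609 - 384277608 = 1, so (x, y) = (19603, 2574) solves the equation, and by the theorem it is the least positive solution.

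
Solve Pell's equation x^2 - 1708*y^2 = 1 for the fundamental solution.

First expand sqrt(1708) as a continued fraction. With x_i = (sqrt(1708) + m_i)/d_i and (m_0, d_0) = (0, 1): a_0 = floor(sqrt(1708)) = 41, since 41^2 = 1681 <= 1708 < 1764 = 42^2.
Iterate m_{i+1} = d_i*a_i - m_i, d_{i+1} = (1708 - m_{i+1}^2)/d_i, a_{i+1} = floor((a_0 + m_{i+1})/d_{i+1}):
  m_1 = 1*41 - 0 = 41, d_1 = (1708 - 41^2)/1 = 27/1 = 27, a_1 = floor((41 + 41)/27) = 3.
  m_2 = 27*3 - 41 = 40, d_2 = (1708 - 40^2)/27 = 108/27 = 4, a_2 = floor((41 + 40)/4) = 20.
  m_3 = 4*20 - 40 = 40, d_3 = (1708 - 40^2)/4 = 108/4 = 27, a_3 = floor((41 + 40)/27) = 3.
  m_4 = 27*3 - 40 = 41, d_4 = (1708 - 41^2)/27 = 27/27 = 1, a_4 = floor((41 + 41)/1) = 82.
  m_5 = 1*82 - 41 = 41, d_5 = (1708 - 41^2)/1 = 27/1 = 27: (m_5, d_5) = (m_1, d_1) = (41, 27), so from here the quotients repeat a_1, ..., a_4; the period length is 4.
So sqrt(1708) = [41; (3, 20, 3, 82)] with period length k = 4.
k is even, so the fundamental solution of x^2 - 1708y^2 = 1 is (p_{k-1}, q_{k-1}) = (p_3, q_3); compute convergents through index 3.
Convergents (p_i = a_i*p_{i-1} + p_{i-2}, q_i = a_i*q_{i-1} + q_{i-2} with p_{-2}=0, p_{-1}=1, q_{-2}=1, q_{-1}=0):
  i=0: a_0=41, p_0 = 41*1 + 0 = 41, q_0 = 41*0 + 1 = 1.
  i=1: a_1=3, p_1 = 3*41 + 1 = 124, q_1 = 3*1 + 0 = 3.
  i=2: a_2=20, p_2 = 20*124 + 41 = 2521, q_2 = 20*3 + 1 = 61.
  i=3: a_3=3, p_3 = 3*2521 + 124 = 7687, q_3 = 3*61 + 3 = 186.
Check: 7687^2 - 1708*186^2 = 59089969 - 59089968 = 1, so (x, y) = (7687, 186) solves the equation, and by the theorem it is the least positive solution.

(x, y) = (7687, 186)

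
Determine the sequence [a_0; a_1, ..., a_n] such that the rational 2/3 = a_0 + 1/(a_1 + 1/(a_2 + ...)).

Run the Euclidean algorithm on 2 and 3; the successive quotients are the partial quotients a_0, a_1, ... (each step inverts the fractional part left over by the previous one):
  2 = 0*3 + 2, so a_0 = 0.
  3 = 1*2 + 1, so a_1 = 1.
  2 = 2*1 + 0, so a_2 = 2.
The remainder reaches 0 after 3 divisions, so the expansion has 3 partial quotients, read off in order.

[0; 1, 2]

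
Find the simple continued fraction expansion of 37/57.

[0; 1, 1, 1, 5, 1, 2]

Run the Euclidean algorithm on 37 and 57; the successive quotients are the partial quotients a_0, a_1, ... (each step inverts the fractional part left over by the previous one):
  37 = 0*57 + 37, so a_0 = 0.
  57 = 1*37 + 20, so a_1 = 1.
  37 = 1*20 + 17, so a_2 = 1.
  20 = 1*17 + 3, so a_3 = 1.
  17 = 5*3 + 2, so a_4 = 5.
  3 = 1*2 + 1, so a_5 = 1.
  2 = 2*1 + 0, so a_6 = 2.
The remainder reaches 0 after 7 divisions, so the expansion has 7 partial quotients, read off in order.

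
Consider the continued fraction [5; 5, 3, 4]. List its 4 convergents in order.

5/1, 26/5, 83/16, 358/69

Using the convergent recurrence p_i = a_i*p_{i-1} + p_{i-2}, q_i = a_i*q_{i-1} + q_{i-2} with p_{-2}=0, p_{-1}=1, q_{-2}=1, q_{-1}=0:
  i=0: a_0=5, p_0 = 5*1 + 0 = 5, q_0 = 5*0 + 1 = 1.
  i=1: a_1=5, p_1 = 5*5 + 1 = 26, q_1 = 5*1 + 0 = 5.
  i=2: a_2=3, p_2 = 3*26 + 5 = 83, q_2 = 3*5 + 1 = 16.
  i=3: a_3=4, p_3 = 4*83 + 26 = 358, q_3 = 4*16 + 5 = 69.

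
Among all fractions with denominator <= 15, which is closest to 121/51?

Expand x = 121/51 as a continued fraction with the Euclidean algorithm:
  121 = 2*51 + 19, so a_0 = 2.
  51 = 2*19 + 13, so a_1 = 2.
  19 = 1*13 + 6, so a_2 = 1.
  13 = 2*6 + 1, so a_3 = 2.
  6 = 6*1 + 0, so a_4 = 6.
so x = [2; 2, 1, 2, 6].
Convergents (p_i = a_i*p_{i-1} + p_{i-2}, q_i = a_i*q_{i-1} + q_{i-2} with p_{-2}=0, p_{-1}=1, q_{-2}=1, q_{-1}=0), until the denominator exceeds 15:
  i=0: a_0=2, p_0 = 2*1 + 0 = 2, q_0 = 2*0 + 1 = 1.
  i=1: a_1=2, p_1 = 2*2 + 1 = 5, q_1 = 2*1 + 0 = 2.
  i=2: a_2=1, p_2 = 1*5 + 2 = 7, q_2 = 1*2 + 1 = 3.
  i=3: a_3=2, p_3 = 2*7 + 5 = 19, q_3 = 2*3 + 2 = 8.
  i=4: a_4=6, p_4 = 6*19 + 7 = 121, q_4 = 6*8 + 3 = 51.
q_4 = 51 > 15, so the last convergent with denominator <= 15 is p_3/q_3 = 19/8.
The closest fraction with denominator <= 15 is either p_3/q_3 or the intermediate fraction (k*p_3 + p_2)/(k*q_3 + q_2) with the largest k >= 1 whose denominator stays <= 15; these approach x as k grows, and every other convergent or intermediate fraction in range is farther away.
Largest k: floor((15 - q_2)/q_3) = floor((15 - 3)/8) = 1.
That gives (1*19 + 7)/(1*8 + 3) = 26/11.
Compare the errors: |x - 19/8| = |121*8 - 19*51|/(51*8) = 1/408, and |x - 26/11| = |121*11 - 26*51|/(51*11) = 5/561.
Cross-multiplying, 1*561 = 561 < 2040 = 5*408, so 1/408 is smaller: the convergent 19/8 is closer to x than 26/11.

19/8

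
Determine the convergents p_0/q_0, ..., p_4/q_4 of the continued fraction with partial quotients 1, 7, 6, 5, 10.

1/1, 8/7, 49/43, 253/222, 2579/2263

Using the convergent recurrence p_i = a_i*p_{i-1} + p_{i-2}, q_i = a_i*q_{i-1} + q_{i-2} with p_{-2}=0, p_{-1}=1, q_{-2}=1, q_{-1}=0:
  i=0: a_0=1, p_0 = 1*1 + 0 = 1, q_0 = 1*0 + 1 = 1.
  i=1: a_1=7, p_1 = 7*1 + 1 = 8, q_1 = 7*1 + 0 = 7.
  i=2: a_2=6, p_2 = 6*8 + 1 = 49, q_2 = 6*7 + 1 = 43.
  i=3: a_3=5, p_3 = 5*49 + 8 = 253, q_3 = 5*43 + 7 = 222.
  i=4: a_4=10, p_4 = 10*253 + 49 = 2579, q_4 = 10*222 + 43 = 2263.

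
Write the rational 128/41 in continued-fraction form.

Run the Euclidean algorithm on 128 and 41; the successive quotients are the partial quotients a_0, a_1, ... (each step inverts the fractional part left over by the previous one):
  128 = 3*41 + 5, so a_0 = 3.
  41 = 8*5 + 1, so a_1 = 8.
  5 = 5*1 + 0, so a_2 = 5.
The remainder reaches 0 after 3 divisions, so the expansion has 3 partial quotients, read off in order.

[3; 8, 5]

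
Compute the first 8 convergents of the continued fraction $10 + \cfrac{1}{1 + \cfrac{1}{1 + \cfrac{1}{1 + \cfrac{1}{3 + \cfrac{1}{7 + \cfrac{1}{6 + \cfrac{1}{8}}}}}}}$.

10/1, 11/1, 21/2, 32/3, 117/11, 851/80, 5223/491, 42635/4008

Using the convergent recurrence p_i = a_i*p_{i-1} + p_{i-2}, q_i = a_i*q_{i-1} + q_{i-2} with p_{-2}=0, p_{-1}=1, q_{-2}=1, q_{-1}=0:
  i=0: a_0=10, p_0 = 10*1 + 0 = 10, q_0 = 10*0 + 1 = 1.
  i=1: a_1=1, p_1 = 1*10 + 1 = 11, q_1 = 1*1 + 0 = 1.
  i=2: a_2=1, p_2 = 1*11 + 10 = 21, q_2 = 1*1 + 1 = 2.
  i=3: a_3=1, p_3 = 1*21 + 11 = 32, q_3 = 1*2 + 1 = 3.
  i=4: a_4=3, p_4 = 3*32 + 21 = 117, q_4 = 3*3 + 2 = 11.
  i=5: a_5=7, p_5 = 7*117 + 32 = 851, q_5 = 7*11 + 3 = 80.
  i=6: a_6=6, p_6 = 6*851 + 117 = 5223, q_6 = 6*80 + 11 = 491.
  i=7: a_7=8, p_7 = 8*5223 + 851 = 42635, q_7 = 8*491 + 80 = 4008.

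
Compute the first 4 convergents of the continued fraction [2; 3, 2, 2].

2/1, 7/3, 16/7, 39/17

Using the convergent recurrence p_i = a_i*p_{i-1} + p_{i-2}, q_i = a_i*q_{i-1} + q_{i-2} with p_{-2}=0, p_{-1}=1, q_{-2}=1, q_{-1}=0:
  i=0: a_0=2, p_0 = 2*1 + 0 = 2, q_0 = 2*0 + 1 = 1.
  i=1: a_1=3, p_1 = 3*2 + 1 = 7, q_1 = 3*1 + 0 = 3.
  i=2: a_2=2, p_2 = 2*7 + 2 = 16, q_2 = 2*3 + 1 = 7.
  i=3: a_3=2, p_3 = 2*16 + 7 = 39, q_3 = 2*7 + 3 = 17.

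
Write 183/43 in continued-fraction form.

Run the Euclidean algorithm on 183 and 43; the successive quotients are the partial quotients a_0, a_1, ... (each step inverts the fractional part left over by the previous one):
  183 = 4*43 + 11, so a_0 = 4.
  43 = 3*11 + 10, so a_1 = 3.
  11 = 1*10 + 1, so a_2 = 1.
  10 = 10*1 + 0, so a_3 = 10.
The remainder reaches 0 after 4 divisions, so the expansion has 4 partial quotients, read off in order.

[4; 3, 1, 10]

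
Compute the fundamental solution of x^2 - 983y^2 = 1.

(x, y) = (284088, 9061)

First expand sqrt(983) as a continued fraction. With x_i = (sqrt(983) + m_i)/d_i and (m_0, d_0) = (0, 1): a_0 = floor(sqrt(983)) = 31, since 31^2 = 961 <= 983 < 1024 = 32^2.
Iterate m_{i+1} = d_i*a_i - m_i, d_{i+1} = (983 - m_{i+1}^2)/d_i, a_{i+1} = floor((a_0 + m_{i+1})/d_{i+1}):
  m_1 = 1*31 - 0 = 31, d_1 = (983 - 31^2)/1 = 22/1 = 22, a_1 = floor((31 + 31)/22) = 2.
  m_2 = 22*2 - 31 = 13, d_2 = (983 - 13^2)/22 = 814/22 = 37, a_2 = floor((31 + 13)/37) = 1.
  m_3 = 37*1 - 13 = 24, d_3 = (983 - 24^2)/37 = 407/37 = 11, a_3 = floor((31 + 24)/11) = 5.
  m_4 = 11*5 - 24 = 31, d_4 = (983 - 31^2)/11 = 22/11 = 2, a_4 = floor((31 + 31)/2) = 31.
  m_5 = 2*31 - 31 = 31, d_5 = (983 - 31^2)/2 = 22/2 = 11, a_5 = floor((31 + 31)/11) = 5.
  m_6 = 11*5 - 31 = 24, d_6 = (983 - 24^2)/11 = 407/11 = 37, a_6 = floor((31 + 24)/37) = 1.
  m_7 = 37*1 - 24 = 13, d_7 = (983 - 13^2)/37 = 814/37 = 22, a_7 = floor((31 + 13)/22) = 2.
  m_8 = 22*2 - 13 = 31, d_8 = (983 - 31^2)/22 = 22/22 = 1, a_8 = floor((31 + 31)/1) = 62.
  m_9 = 1*62 - 31 = 31, d_9 = (983 - 31^2)/1 = 22/1 = 22: (m_9, d_9) = (m_1, d_1) = (31, 22), so from here the quotients repeat a_1, ..., a_8; the period length is 8.
So sqrt(983) = [31; (2, 1, 5, 31, 5, 1, 2, 62)] with period length k = 8.
k is even, so the fundamental solution of x^2 - 983y^2 = 1 is (p_{k-1}, q_{k-1}) = (p_7, q_7); compute convergents through index 7.
Convergents (p_i = a_i*p_{i-1} + p_{i-2}, q_i = a_i*q_{i-1} + q_{i-2} with p_{-2}=0, p_{-1}=1, q_{-2}=1, q_{-1}=0):
  i=0: a_0=31, p_0 = 31*1 + 0 = 31, q_0 = 31*0 + 1 = 1.
  i=1: a_1=2, p_1 = 2*31 + 1 = 63, q_1 = 2*1 + 0 = 2.
  i=2: a_2=1, p_2 = 1*63 + 31 = 94, q_2 = 1*2 + 1 = 3.
  i=3: a_3=5, p_3 = 5*94 + 63 = 533, q_3 = 5*3 + 2 = 17.
  i=4: a_4=31, p_4 = 31*533 + 94 = 16617, q_4 = 31*17 + 3 = 530.
  i=5: a_5=5, p_5 = 5*16617 + 533 = 83618, q_5 = 5*530 + 17 = 2667.
  i=6: a_6=1, p_6 = 1*83618 + 16617 = 100235, q_6 = 1*2667 + 530 = 3197.
  i=7: a_7=2, p_7 = 2*100235 + 83618 = 284088, q_7 = 2*3197 + 2667 = 9061.
Check: 284088^2 - 983*9061^2 = 80705991744 - 80705991743 = 1, so (x, y) = (284088, 9061) solves the equation, and by the theorem it is the least positive solution.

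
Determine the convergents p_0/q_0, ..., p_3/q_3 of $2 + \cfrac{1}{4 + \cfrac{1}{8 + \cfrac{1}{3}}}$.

2/1, 9/4, 74/33, 231/103

Using the convergent recurrence p_i = a_i*p_{i-1} + p_{i-2}, q_i = a_i*q_{i-1} + q_{i-2} with p_{-2}=0, p_{-1}=1, q_{-2}=1, q_{-1}=0:
  i=0: a_0=2, p_0 = 2*1 + 0 = 2, q_0 = 2*0 + 1 = 1.
  i=1: a_1=4, p_1 = 4*2 + 1 = 9, q_1 = 4*1 + 0 = 4.
  i=2: a_2=8, p_2 = 8*9 + 2 = 74, q_2 = 8*4 + 1 = 33.
  i=3: a_3=3, p_3 = 3*74 + 9 = 231, q_3 = 3*33 + 4 = 103.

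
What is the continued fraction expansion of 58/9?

Run the Euclidean algorithm on 58 and 9; the successive quotients are the partial quotients a_0, a_1, ... (each step inverts the fractional part left over by the previous one):
  58 = 6*9 + 4, so a_0 = 6.
  9 = 2*4 + 1, so a_1 = 2.
  4 = 4*1 + 0, so a_2 = 4.
The remainder reaches 0 after 3 divisions, so the expansion has 3 partial quotients, read off in order.

[6; 2, 4]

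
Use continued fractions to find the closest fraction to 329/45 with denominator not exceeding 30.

Expand x = 329/45 as a continued fraction with the Euclidean algorithm:
  329 = 7*45 + 14, so a_0 = 7.
  45 = 3*14 + 3, so a_1 = 3.
  14 = 4*3 + 2, so a_2 = 4.
  3 = 1*2 + 1, so a_3 = 1.
  2 = 2*1 + 0, so a_4 = 2.
so x = [7; 3, 4, 1, 2].
Convergents (p_i = a_i*p_{i-1} + p_{i-2}, q_i = a_i*q_{i-1} + q_{i-2} with p_{-2}=0, p_{-1}=1, q_{-2}=1, q_{-1}=0), until the denominator exceeds 30:
  i=0: a_0=7, p_0 = 7*1 + 0 = 7, q_0 = 7*0 + 1 = 1.
  i=1: a_1=3, p_1 = 3*7 + 1 = 22, q_1 = 3*1 + 0 = 3.
  i=2: a_2=4, p_2 = 4*22 + 7 = 95, q_2 = 4*3 + 1 = 13.
  i=3: a_3=1, p_3 = 1*95 + 22 = 117, q_3 = 1*13 + 3 = 16.
  i=4: a_4=2, p_4 = 2*117 + 95 = 329, q_4 = 2*16 + 13 = 45.
q_4 = 45 > 30, so the last convergent with denominator <= 30 is p_3/q_3 = 117/16.
The closest fraction with denominator <= 30 is either p_3/q_3 or the intermediate fraction (k*p_3 + p_2)/(k*q_3 + q_2) with the largest k >= 1 whose denominator stays <= 30; these approach x as k grows, and every other convergent or intermediate fraction in range is farther away.
Largest k: floor((30 - q_2)/q_3) = floor((30 - 13)/16) = 1.
That gives (1*117 + 95)/(1*16 + 13) = 212/29.
Compare the errors: |x - 117/16| = |329*16 - 117*45|/(45*16) = 1/720, and |x - 212/29| = |329*29 - 212*45|/(45*29) = 1/1305.
Cross-multiplying, 1*720 = 720 < 1305 = 1*1305, so 1/1305 is smaller: the intermediate fraction 212/29 is closer to x than 117/16.

212/29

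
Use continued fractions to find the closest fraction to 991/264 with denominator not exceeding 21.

15/4

Expand x = 991/264 as a continued fraction with the Euclidean algorithm:
  991 = 3*264 + 199, so a_0 = 3.
  264 = 1*199 + 65, so a_1 = 1.
  199 = 3*65 + 4, so a_2 = 3.
  65 = 16*4 + 1, so a_3 = 16.
  4 = 4*1 + 0, so a_4 = 4.
so x = [3; 1, 3, 16, 4].
Convergents (p_i = a_i*p_{i-1} + p_{i-2}, q_i = a_i*q_{i-1} + q_{i-2} with p_{-2}=0, p_{-1}=1, q_{-2}=1, q_{-1}=0), until the denominator exceeds 21:
  i=0: a_0=3, p_0 = 3*1 + 0 = 3, q_0 = 3*0 + 1 = 1.
  i=1: a_1=1, p_1 = 1*3 + 1 = 4, q_1 = 1*1 + 0 = 1.
  i=2: a_2=3, p_2 = 3*4 + 3 = 15, q_2 = 3*1 + 1 = 4.
  i=3: a_3=16, p_3 = 16*15 + 4 = 244, q_3 = 16*4 + 1 = 65.
q_3 = 65 > 21, so the last convergent with denominator <= 21 is p_2/q_2 = 15/4.
The closest fraction with denominator <= 21 is either p_2/q_2 or the intermediate fraction (k*p_2 + p_1)/(k*q_2 + q_1) with the largest k >= 1 whose denominator stays <= 21; these approach x as k grows, and every other convergent or intermediate fraction in range is farther away.
Largest k: floor((21 - q_1)/q_2) = floor((21 - 1)/4) = 5.
That gives (5*15 + 4)/(5*4 + 1) = 79/21.
Compare the errors: |x - 15/4| = |991*4 - 15*264|/(264*4) = 4/1056, and |x - 79/21| = |991*21 - 79*264|/(264*21) = 45/5544.
Cross-multiplying, 4*5544 = 22176 < 47520 = 45*1056, so 4/1056 is smaller: the convergent 15/4 is closer to x than 79/21.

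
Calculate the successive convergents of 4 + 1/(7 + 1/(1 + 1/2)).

Using the convergent recurrence p_i = a_i*p_{i-1} + p_{i-2}, q_i = a_i*q_{i-1} + q_{i-2} with p_{-2}=0, p_{-1}=1, q_{-2}=1, q_{-1}=0:
  i=0: a_0=4, p_0 = 4*1 + 0 = 4, q_0 = 4*0 + 1 = 1.
  i=1: a_1=7, p_1 = 7*4 + 1 = 29, q_1 = 7*1 + 0 = 7.
  i=2: a_2=1, p_2 = 1*29 + 4 = 33, q_2 = 1*7 + 1 = 8.
  i=3: a_3=2, p_3 = 2*33 + 29 = 95, q_3 = 2*8 + 7 = 23.

4/1, 29/7, 33/8, 95/23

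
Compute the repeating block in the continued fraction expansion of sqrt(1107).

Write x_i = (sqrt(1107) + m_i)/d_i with (m_0, d_0) = (0, 1). a_0 = floor(sqrt(1107)) = 33, since 33^2 = 1089 <= 1107 < 1156 = 34^2.
Iterate m_{i+1} = d_i*a_i - m_i, d_{i+1} = (1107 - m_{i+1}^2)/d_i, a_{i+1} = floor((a_0 + m_{i+1})/d_{i+1}):
  m_1 = 1*33 - 0 = 33, d_1 = (1107 - 33^2)/1 = 18/1 = 18, a_1 = floor((33 + 33)/18) = 3.
  m_2 = 18*3 - 33 = 21, d_2 = (1107 - 21^2)/18 = 666/18 = 37, a_2 = floor((33 + 21)/37) = 1.
  m_3 = 37*1 - 21 = 16, d_3 = (1107 - 16^2)/37 = 851/37 = 23, a_3 = floor((33 + 16)/23) = 2.
  m_4 = 23*2 - 16 = 30, d_4 = (1107 - 30^2)/23 = 207/23 = 9, a_4 = floor((33 + 30)/9) = 7.
  m_5 = 9*7 - 30 = 33, d_5 = (1107 - 33^2)/9 = 18/9 = 2, a_5 = floor((33 + 33)/2) = 33.
  m_6 = 2*33 - 33 = 33, d_6 = (1107 - 33^2)/2 = 18/2 = 9, a_6 = floor((33 + 33)/9) = 7.
  m_7 = 9*7 - 33 = 30, d_7 = (1107 - 30^2)/9 = 207/9 = 23, a_7 = floor((33 + 30)/23) = 2.
  m_8 = 23*2 - 30 = 16, d_8 = (1107 - 16^2)/23 = 851/23 = 37, a_8 = floor((33 + 16)/37) = 1.
  m_9 = 37*1 - 16 = 21, d_9 = (1107 - 21^2)/37 = 666/37 = 18, a_9 = floor((33 + 21)/18) = 3.
  m_10 = 18*3 - 21 = 33, d_10 = (1107 - 33^2)/18 = 18/18 = 1, a_10 = floor((33 + 33)/1) = 66.
  m_11 = 1*66 - 33 = 33, d_11 = (1107 - 33^2)/1 = 18/1 = 18: (m_11, d_11) = (m_1, d_1) = (33, 18), so from here the quotients repeat a_1, ..., a_10; the period length is 10.
Hence the expansion of sqrt(1107) is a_0 = 33 followed by the repeating block 3, 1, 2, 7, 33, 7, 2, 1, 3, 66 (period 10).

[33; (3, 1, 2, 7, 33, 7, 2, 1, 3, 66)]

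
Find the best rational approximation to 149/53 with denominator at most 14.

Expand x = 149/53 as a continued fraction with the Euclidean algorithm:
  149 = 2*53 + 43, so a_0 = 2.
  53 = 1*43 + 10, so a_1 = 1.
  43 = 4*10 + 3, so a_2 = 4.
  10 = 3*3 + 1, so a_3 = 3.
  3 = 3*1 + 0, so a_4 = 3.
so x = [2; 1, 4, 3, 3].
Convergents (p_i = a_i*p_{i-1} + p_{i-2}, q_i = a_i*q_{i-1} + q_{i-2} with p_{-2}=0, p_{-1}=1, q_{-2}=1, q_{-1}=0), until the denominator exceeds 14:
  i=0: a_0=2, p_0 = 2*1 + 0 = 2, q_0 = 2*0 + 1 = 1.
  i=1: a_1=1, p_1 = 1*2 + 1 = 3, q_1 = 1*1 + 0 = 1.
  i=2: a_2=4, p_2 = 4*3 + 2 = 14, q_2 = 4*1 + 1 = 5.
  i=3: a_3=3, p_3 = 3*14 + 3 = 45, q_3 = 3*5 + 1 = 16.
q_3 = 16 > 14, so the last convergent with denominator <= 14 is p_2/q_2 = 14/5.
The closest fraction with denominator <= 14 is either p_2/q_2 or the intermediate fraction (k*p_2 + p_1)/(k*q_2 + q_1) with the largest k >= 1 whose denominator stays <= 14; these approach x as k grows, and every other convergent or intermediate fraction in range is farther away.
Largest k: floor((14 - q_1)/q_2) = floor((14 - 1)/5) = 2.
That gives (2*14 + 3)/(2*5 + 1) = 31/11.
Compare the errors: |x - 14/5| = |149*5 - 14*53|/(53*5) = 3/265, and |x - 31/11| = |149*11 - 31*53|/(53*11) = 4/583.
Cross-multiplying, 4*265 = 1060 < 1749 = 3*583, so 4/583 is smaller: the intermediate fraction 31/11 is closer to x than 14/5.

31/11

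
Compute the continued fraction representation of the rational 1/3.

Run the Euclidean algorithm on 1 and 3; the successive quotients are the partial quotients a_0, a_1, ... (each step inverts the fractional part left over by the previous one):
  1 = 0*3 + 1, so a_0 = 0.
  3 = 3*1 + 0, so a_1 = 3.
The remainder reaches 0 after 2 divisions, so the expansion has 2 partial quotients, read off in order.

[0; 3]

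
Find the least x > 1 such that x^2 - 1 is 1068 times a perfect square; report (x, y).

(x, y) = (11539207, 353094)

First expand sqrt(1068) as a continued fraction. With x_i = (sqrt(1068) + m_i)/d_i and (m_0, d_0) = (0, 1): a_0 = floor(sqrt(1068)) = 32, since 32^2 = 1024 <= 1068 < 1089 = 33^2.
Iterate m_{i+1} = d_i*a_i - m_i, d_{i+1} = (1068 - m_{i+1}^2)/d_i, a_{i+1} = floor((a_0 + m_{i+1})/d_{i+1}):
  m_1 = 1*32 - 0 = 32, d_1 = (1068 - 32^2)/1 = 44/1 = 44, a_1 = floor((32 + 32)/44) = 1.
  m_2 = 44*1 - 32 = 12, d_2 = (1068 - 12^2)/44 = 924/44 = 21, a_2 = floor((32 + 12)/21) = 2.
  m_3 = 21*2 - 12 = 30, d_3 = (1068 - 30^2)/21 = 168/21 = 8, a_3 = floor((32 + 30)/8) = 7.
  m_4 = 8*7 - 30 = 26, d_4 = (1068 - 26^2)/8 = 392/8 = 49, a_4 = floor((32 + 26)/49) = 1.
  m_5 = 49*1 - 26 = 23, d_5 = (1068 - 23^2)/49 = 539/49 = 11, a_5 = floor((32 + 23)/11) = 5.
  m_6 = 11*5 - 23 = 32, d_6 = (1068 - 32^2)/11 = 44/11 = 4, a_6 = floor((32 + 32)/4) = 16.
  m_7 = 4*16 - 32 = 32, d_7 = (1068 - 32^2)/4 = 44/4 = 11, a_7 = floor((32 + 32)/11) = 5.
  m_8 = 11*5 - 32 = 23, d_8 = (1068 - 23^2)/11 = 539/11 = 49, a_8 = floor((32 + 23)/49) = 1.
  m_9 = 49*1 - 23 = 26, d_9 = (1068 - 26^2)/49 = 392/49 = 8, a_9 = floor((32 + 26)/8) = 7.
  m_10 = 8*7 - 26 = 30, d_10 = (1068 - 30^2)/8 = 168/8 = 21, a_10 = floor((32 + 30)/21) = 2.
  m_11 = 21*2 - 30 = 12, d_11 = (1068 - 12^2)/21 = 924/21 = 44, a_11 = floor((32 + 12)/44) = 1.
  m_12 = 44*1 - 12 = 32, d_12 = (1068 - 32^2)/44 = 44/44 = 1, a_12 = floor((32 + 32)/1) = 64.
  m_13 = 1*64 - 32 = 32, d_13 = (1068 - 32^2)/1 = 44/1 = 44: (m_13, d_13) = (m_1, d_1) = (32, 44), so from here the quotients repeat a_1, ..., a_12; the period length is 12.
So sqrt(1068) = [32; (1, 2, 7, 1, 5, 16, 5, 1, 7, 2, 1, 64)] with period length k = 12.
k is even, so the fundamental solution of x^2 - 1068y^2 = 1 is (p_{k-1}, q_{k-1}) = (p_11, q_11); compute convergents through index 11.
Convergents (p_i = a_i*p_{i-1} + p_{i-2}, q_i = a_i*q_{i-1} + q_{i-2} with p_{-2}=0, p_{-1}=1, q_{-2}=1, q_{-1}=0):
  i=0: a_0=32, p_0 = 32*1 + 0 = 32, q_0 = 32*0 + 1 = 1.
  i=1: a_1=1, p_1 = 1*32 + 1 = 33, q_1 = 1*1 + 0 = 1.
  i=2: a_2=2, p_2 = 2*33 + 32 = 98, q_2 = 2*1 + 1 = 3.
  i=3: a_3=7, p_3 = 7*98 + 33 = 719, q_3 = 7*3 + 1 = 22.
  i=4: a_4=1, p_4 = 1*719 + 98 = 817, q_4 = 1*22 + 3 = 25.
  i=5: a_5=5, p_5 = 5*817 + 719 = 4804, q_5 = 5*25 + 22 = 147.
  i=6: a_6=16, p_6 = 16*4804 + 817 = 77681, q_6 = 16*147 + 25 = 2377.
  i=7: a_7=5, p_7 = 5*77681 + 4804 = 393209, q_7 = 5*2377 + 147 = 12032.
  i=8: a_8=1, p_8 = 1*393209 + 77681 = 470890, q_8 = 1*12032 + 2377 = 14409.
  i=9: a_9=7, p_9 = 7*470890 + 393209 = 3689439, q_9 = 7*14409 + 12032 = 112895.
  i=10: a_10=2, p_10 = 2*3689439 + 470890 = 7849768, q_10 = 2*112895 + 14409 = 240199.
  i=11: a_11=1, p_11 = 1*7849768 + 3689439 = 11539207, q_11 = 1*240199 + 112895 = 353094.
Check: 11539207^2 - 1068*353094^2 = 133153298188849 - 133153298188848 = 1, so (x, y) = (11539207, 353094) solves the equation, and by the theorem it is the least positive solution.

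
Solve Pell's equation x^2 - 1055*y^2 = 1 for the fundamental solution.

(x, y) = (1689, 52)

First expand sqrt(1055) as a continued fraction. With x_i = (sqrt(1055) + m_i)/d_i and (m_0, d_0) = (0, 1): a_0 = floor(sqrt(1055)) = 32, since 32^2 = 1024 <= 1055 < 1089 = 33^2.
Iterate m_{i+1} = d_i*a_i - m_i, d_{i+1} = (1055 - m_{i+1}^2)/d_i, a_{i+1} = floor((a_0 + m_{i+1})/d_{i+1}):
  m_1 = 1*32 - 0 = 32, d_1 = (1055 - 32^2)/1 = 31/1 = 31, a_1 = floor((32 + 32)/31) = 2.
  m_2 = 31*2 - 32 = 30, d_2 = (1055 - 30^2)/31 = 155/31 = 5, a_2 = floor((32 + 30)/5) = 12.
  m_3 = 5*12 - 30 = 30, d_3 = (1055 - 30^2)/5 = 155/5 = 31, a_3 = floor((32 + 30)/31) = 2.
  m_4 = 31*2 - 30 = 32, d_4 = (1055 - 32^2)/31 = 31/31 = 1, a_4 = floor((32 + 32)/1) = 64.
  m_5 = 1*64 - 32 = 32, d_5 = (1055 - 32^2)/1 = 31/1 = 31: (m_5, d_5) = (m_1, d_1) = (32, 31), so from here the quotients repeat a_1, ..., a_4; the period length is 4.
So sqrt(1055) = [32; (2, 12, 2, 64)] with period length k = 4.
k is even, so the fundamental solution of x^2 - 1055y^2 = 1 is (p_{k-1}, q_{k-1}) = (p_3, q_3); compute convergents through index 3.
Convergents (p_i = a_i*p_{i-1} + p_{i-2}, q_i = a_i*q_{i-1} + q_{i-2} with p_{-2}=0, p_{-1}=1, q_{-2}=1, q_{-1}=0):
  i=0: a_0=32, p_0 = 32*1 + 0 = 32, q_0 = 32*0 + 1 = 1.
  i=1: a_1=2, p_1 = 2*32 + 1 = 65, q_1 = 2*1 + 0 = 2.
  i=2: a_2=12, p_2 = 12*65 + 32 = 812, q_2 = 12*2 + 1 = 25.
  i=3: a_3=2, p_3 = 2*812 + 65 = 1689, q_3 = 2*25 + 2 = 52.
Check: 1689^2 - 1055*52^2 = 2852721 - 2852720 = 1, so (x, y) = (1689, 52) solves the equation, and by the theorem it is the least positive solution.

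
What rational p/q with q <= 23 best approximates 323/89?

69/19

Expand x = 323/89 as a continued fraction with the Euclidean algorithm:
  323 = 3*89 + 56, so a_0 = 3.
  89 = 1*56 + 33, so a_1 = 1.
  56 = 1*33 + 23, so a_2 = 1.
  33 = 1*23 + 10, so a_3 = 1.
  23 = 2*10 + 3, so a_4 = 2.
  10 = 3*3 + 1, so a_5 = 3.
  3 = 3*1 + 0, so a_6 = 3.
so x = [3; 1, 1, 1, 2, 3, 3].
Convergents (p_i = a_i*p_{i-1} + p_{i-2}, q_i = a_i*q_{i-1} + q_{i-2} with p_{-2}=0, p_{-1}=1, q_{-2}=1, q_{-1}=0), until the denominator exceeds 23:
  i=0: a_0=3, p_0 = 3*1 + 0 = 3, q_0 = 3*0 + 1 = 1.
  i=1: a_1=1, p_1 = 1*3 + 1 = 4, q_1 = 1*1 + 0 = 1.
  i=2: a_2=1, p_2 = 1*4 + 3 = 7, q_2 = 1*1 + 1 = 2.
  i=3: a_3=1, p_3 = 1*7 + 4 = 11, q_3 = 1*2 + 1 = 3.
  i=4: a_4=2, p_4 = 2*11 + 7 = 29, q_4 = 2*3 + 2 = 8.
  i=5: a_5=3, p_5 = 3*29 + 11 = 98, q_5 = 3*8 + 3 = 27.
q_5 = 27 > 23, so the last convergent with denominator <= 23 is p_4/q_4 = 29/8.
The closest fraction with denominator <= 23 is either p_4/q_4 or the intermediate fraction (k*p_4 + p_3)/(k*q_4 + q_3) with the largest k >= 1 whose denominator stays <= 23; these approach x as k grows, and every other convergent or intermediate fraction in range is farther away.
Largest k: floor((23 - q_3)/q_4) = floor((23 - 3)/8) = 2.
That gives (2*29 + 11)/(2*8 + 3) = 69/19.
Compare the errors: |x - 29/8| = |323*8 - 29*89|/(89*8) = 3/712, and |x - 69/19| = |323*19 - 69*89|/(89*19) = 4/1691.
Cross-multiplying, 4*712 = 2848 < 5073 = 3*1691, so 4/1691 is smaller: the intermediate fraction 69/19 is closer to x than 29/8.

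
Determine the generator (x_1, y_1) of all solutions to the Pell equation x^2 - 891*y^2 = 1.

First expand sqrt(891) as a continued fraction. With x_i = (sqrt(891) + m_i)/d_i and (m_0, d_0) = (0, 1): a_0 = floor(sqrt(891)) = 29, since 29^2 = 841 <= 891 < 900 = 30^2.
Iterate m_{i+1} = d_i*a_i - m_i, d_{i+1} = (891 - m_{i+1}^2)/d_i, a_{i+1} = floor((a_0 + m_{i+1})/d_{i+1}):
  m_1 = 1*29 - 0 = 29, d_1 = (891 - 29^2)/1 = 50/1 = 50, a_1 = floor((29 + 29)/50) = 1.
  m_2 = 50*1 - 29 = 21, d_2 = (891 - 21^2)/50 = 450/50 = 9, a_2 = floor((29 + 21)/9) = 5.
  m_3 = 9*5 - 21 = 24, d_3 = (891 - 24^2)/9 = 315/9 = 35, a_3 = floor((29 + 24)/35) = 1.
  m_4 = 35*1 - 24 = 11, d_4 = (891 - 11^2)/35 = 770/35 = 22, a_4 = floor((29 + 11)/22) = 1.
  m_5 = 22*1 - 11 = 11, d_5 = (891 - 11^2)/22 = 770/22 = 35, a_5 = floor((29 + 11)/35) = 1.
  m_6 = 35*1 - 11 = 24, d_6 = (891 - 24^2)/35 = 315/35 = 9, a_6 = floor((29 + 24)/9) = 5.
  m_7 = 9*5 - 24 = 21, d_7 = (891 - 21^2)/9 = 450/9 = 50, a_7 = floor((29 + 21)/50) = 1.
  m_8 = 50*1 - 21 = 29, d_8 = (891 - 29^2)/50 = 50/50 = 1, a_8 = floor((29 + 29)/1) = 58.
  m_9 = 1*58 - 29 = 29, d_9 = (891 - 29^2)/1 = 50/1 = 50: (m_9, d_9) = (m_1, d_1) = (29, 50), so from here the quotients repeat a_1, ..., a_8; the period length is 8.
So sqrt(891) = [29; (1, 5, 1, 1, 1, 5, 1, 58)] with period length k = 8.
k is even, so the fundamental solution of x^2 - 891y^2 = 1 is (p_{k-1}, q_{k-1}) = (p_7, q_7); compute convergents through index 7.
Convergents (p_i = a_i*p_{i-1} + p_{i-2}, q_i = a_i*q_{i-1} + q_{i-2} with p_{-2}=0, p_{-1}=1, q_{-2}=1, q_{-1}=0):
  i=0: a_0=29, p_0 = 29*1 + 0 = 29, q_0 = 29*0 + 1 = 1.
  i=1: a_1=1, p_1 = 1*29 + 1 = 30, q_1 = 1*1 + 0 = 1.
  i=2: a_2=5, p_2 = 5*30 + 29 = 179, q_2 = 5*1 + 1 = 6.
  i=3: a_3=1, p_3 = 1*179 + 30 = 209, q_3 = 1*6 + 1 = 7.
  i=4: a_4=1, p_4 = 1*209 + 179 = 388, q_4 = 1*7 + 6 = 13.
  i=5: a_5=1, p_5 = 1*388 + 209 = 597, q_5 = 1*13 + 7 = 20.
  i=6: a_6=5, p_6 = 5*597 + 388 = 3373, q_6 = 5*20 + 13 = 113.
  i=7: a_7=1, p_7 = 1*3373 + 597 = 3970, q_7 = 1*113 + 20 = 133.
Check: 3970^2 - 891*133^2 = 15760900 - 15760899 = 1, so (x, y) = (3970, 133) solves the equation, and by the theorem it is the least positive solution.

(x, y) = (3970, 133)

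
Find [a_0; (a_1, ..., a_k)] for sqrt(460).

Write x_i = (sqrt(460) + m_i)/d_i with (m_0, d_0) = (0, 1). a_0 = floor(sqrt(460)) = 21, since 21^2 = 441 <= 460 < 484 = 22^2.
Iterate m_{i+1} = d_i*a_i - m_i, d_{i+1} = (460 - m_{i+1}^2)/d_i, a_{i+1} = floor((a_0 + m_{i+1})/d_{i+1}):
  m_1 = 1*21 - 0 = 21, d_1 = (460 - 21^2)/1 = 19/1 = 19, a_1 = floor((21 + 21)/19) = 2.
  m_2 = 19*2 - 21 = 17, d_2 = (460 - 17^2)/19 = 171/19 = 9, a_2 = floor((21 + 17)/9) = 4.
  m_3 = 9*4 - 17 = 19, d_3 = (460 - 19^2)/9 = 99/9 = 11, a_3 = floor((21 + 19)/11) = 3.
  m_4 = 11*3 - 19 = 14, d_4 = (460 - 14^2)/11 = 264/11 = 24, a_4 = floor((21 + 14)/24) = 1.
  m_5 = 24*1 - 14 = 10, d_5 = (460 - 10^2)/24 = 360/24 = 15, a_5 = floor((21 + 10)/15) = 2.
  m_6 = 15*2 - 10 = 20, d_6 = (460 - 20^2)/15 = 60/15 = 4, a_6 = floor((21 + 20)/4) = 10.
  m_7 = 4*10 - 20 = 20, d_7 = (460 - 20^2)/4 = 60/4 = 15, a_7 = floor((21 + 20)/15) = 2.
  m_8 = 15*2 - 20 = 10, d_8 = (460 - 10^2)/15 = 360/15 = 24, a_8 = floor((21 + 10)/24) = 1.
  m_9 = 24*1 - 10 = 14, d_9 = (460 - 14^2)/24 = 264/24 = 11, a_9 = floor((21 + 14)/11) = 3.
  m_10 = 11*3 - 14 = 19, d_10 = (460 - 19^2)/11 = 99/11 = 9, a_10 = floor((21 + 19)/9) = 4.
  m_11 = 9*4 - 19 = 17, d_11 = (460 - 17^2)/9 = 171/9 = 19, a_11 = floor((21 + 17)/19) = 2.
  m_12 = 19*2 - 17 = 21, d_12 = (460 - 21^2)/19 = 19/19 = 1, a_12 = floor((21 + 21)/1) = 42.
  m_13 = 1*42 - 21 = 21, d_13 = (460 - 21^2)/1 = 19/1 = 19: (m_13, d_13) = (m_1, d_1) = (21, 19), so from here the quotients repeat a_1, ..., a_12; the period length is 12.
Hence the expansion of sqrt(460) is a_0 = 21 followed by the repeating block 2, 4, 3, 1, 2, 10, 2, 1, 3, 4, 2, 42 (period 12).

[21; (2, 4, 3, 1, 2, 10, 2, 1, 3, 4, 2, 42)]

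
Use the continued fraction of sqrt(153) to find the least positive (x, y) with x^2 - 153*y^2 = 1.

(x, y) = (2177, 176)

First expand sqrt(153) as a continued fraction. With x_i = (sqrt(153) + m_i)/d_i and (m_0, d_0) = (0, 1): a_0 = floor(sqrt(153)) = 12, since 12^2 = 144 <= 153 < 169 = 13^2.
Iterate m_{i+1} = d_i*a_i - m_i, d_{i+1} = (153 - m_{i+1}^2)/d_i, a_{i+1} = floor((a_0 + m_{i+1})/d_{i+1}):
  m_1 = 1*12 - 0 = 12, d_1 = (153 - 12^2)/1 = 9/1 = 9, a_1 = floor((12 + 12)/9) = 2.
  m_2 = 9*2 - 12 = 6, d_2 = (153 - 6^2)/9 = 117/9 = 13, a_2 = floor((12 + 6)/13) = 1.
  m_3 = 13*1 - 6 = 7, d_3 = (153 - 7^2)/13 = 104/13 = 8, a_3 = floor((12 + 7)/8) = 2.
  m_4 = 8*2 - 7 = 9, d_4 = (153 - 9^2)/8 = 72/8 = 9, a_4 = floor((12 + 9)/9) = 2.
  m_5 = 9*2 - 9 = 9, d_5 = (153 - 9^2)/9 = 72/9 = 8, a_5 = floor((12 + 9)/8) = 2.
  m_6 = 8*2 - 9 = 7, d_6 = (153 - 7^2)/8 = 104/8 = 13, a_6 = floor((12 + 7)/13) = 1.
  m_7 = 13*1 - 7 = 6, d_7 = (153 - 6^2)/13 = 117/13 = 9, a_7 = floor((12 + 6)/9) = 2.
  m_8 = 9*2 - 6 = 12, d_8 = (153 - 12^2)/9 = 9/9 = 1, a_8 = floor((12 + 12)/1) = 24.
  m_9 = 1*24 - 12 = 12, d_9 = (153 - 12^2)/1 = 9/1 = 9: (m_9, d_9) = (m_1, d_1) = (12, 9), so from here the quotients repeat a_1, ..., a_8; the period length is 8.
So sqrt(153) = [12; (2, 1, 2, 2, 2, 1, 2, 24)] with period length k = 8.
k is even, so the fundamental solution of x^2 - 153y^2 = 1 is (p_{k-1}, q_{k-1}) = (p_7, q_7); compute convergents through index 7.
Convergents (p_i = a_i*p_{i-1} + p_{i-2}, q_i = a_i*q_{i-1} + q_{i-2} with p_{-2}=0, p_{-1}=1, q_{-2}=1, q_{-1}=0):
  i=0: a_0=12, p_0 = 12*1 + 0 = 12, q_0 = 12*0 + 1 = 1.
  i=1: a_1=2, p_1 = 2*12 + 1 = 25, q_1 = 2*1 + 0 = 2.
  i=2: a_2=1, p_2 = 1*25 + 12 = 37, q_2 = 1*2 + 1 = 3.
  i=3: a_3=2, p_3 = 2*37 + 25 = 99, q_3 = 2*3 + 2 = 8.
  i=4: a_4=2, p_4 = 2*99 + 37 = 235, q_4 = 2*8 + 3 = 19.
  i=5: a_5=2, p_5 = 2*235 + 99 = 569, q_5 = 2*19 + 8 = 46.
  i=6: a_6=1, p_6 = 1*569 + 235 = 804, q_6 = 1*46 + 19 = 65.
  i=7: a_7=2, p_7 = 2*804 + 569 = 2177, q_7 = 2*65 + 46 = 176.
Check: 2177^2 - 153*176^2 = 4739329 - 4739328 = 1, so (x, y) = (2177, 176) solves the equation, and by the theorem it is the least positive solution.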